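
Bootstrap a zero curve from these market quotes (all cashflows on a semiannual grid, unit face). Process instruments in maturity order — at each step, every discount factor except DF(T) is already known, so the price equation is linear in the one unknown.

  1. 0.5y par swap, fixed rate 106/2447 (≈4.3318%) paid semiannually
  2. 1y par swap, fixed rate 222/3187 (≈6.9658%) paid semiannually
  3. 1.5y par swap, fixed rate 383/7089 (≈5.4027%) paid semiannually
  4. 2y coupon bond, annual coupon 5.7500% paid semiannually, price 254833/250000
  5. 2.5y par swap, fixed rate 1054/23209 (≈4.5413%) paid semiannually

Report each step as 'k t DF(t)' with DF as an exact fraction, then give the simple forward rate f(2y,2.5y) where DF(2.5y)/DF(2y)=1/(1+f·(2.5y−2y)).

step 1 [0.5y] swap r/2=53/2447: DF=(1 − 53/2447·(0))/(1+53/2447) = 2447/2500 ≈ 0.978800
step 2 [1y] swap r/2=111/3187: DF=(1 − 111/3187·(0.978800))/(1+111/3187) = 4667/5000 ≈ 0.933400
step 3 [1.5y] swap r/2=383/14178: DF=(1 − 383/14178·(0.978800+0.933400))/(1+383/14178) = 4617/5000 ≈ 0.923400
step 4 [2y] bond c/2=23/800: DF=(254833/250000 − 23/800·(0.978800+0.933400+0.923400))/(1+23/800) = 2279/2500 ≈ 0.911600
step 5 [2.5y] swap r/2=527/23209: DF=(1 − 527/23209·(0.978800+0.933400+0.923400+0.911600))/(1+527/23209) = 4473/5000 ≈ 0.894600

1 1/2 2447/2500
2 1 4667/5000
3 3/2 4617/5000
4 2 2279/2500
5 5/2 4473/5000
f(2y,2.5y) = ((2279/2500)/(4473/5000) − 1)/(1/2) = 170/4473 ≈ 3.8006%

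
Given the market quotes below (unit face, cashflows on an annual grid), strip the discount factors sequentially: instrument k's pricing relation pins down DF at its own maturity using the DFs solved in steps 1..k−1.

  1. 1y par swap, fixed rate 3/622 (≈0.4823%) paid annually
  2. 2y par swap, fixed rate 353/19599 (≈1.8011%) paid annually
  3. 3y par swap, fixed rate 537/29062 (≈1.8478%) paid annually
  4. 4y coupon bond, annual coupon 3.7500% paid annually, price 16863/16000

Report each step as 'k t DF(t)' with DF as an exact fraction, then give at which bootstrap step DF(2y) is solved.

step 1 [1y] swap r/1=3/622: DF=(1 − 3/622·(0))/(1+3/622) = 622/625 ≈ 0.995200
step 2 [2y] swap r/1=353/19599: DF=(1 − 353/19599·(0.995200))/(1+353/19599) = 9647/10000 ≈ 0.964700
step 3 [3y] swap r/1=537/29062: DF=(1 − 537/29062·(0.995200+0.964700))/(1+537/29062) = 9463/10000 ≈ 0.946300
step 4 [4y] bond c/1=3/80: DF=(16863/16000 − 3/80·(0.995200+0.964700+0.946300))/(1+3/80) = 2277/2500 ≈ 0.910800

1 1 622/625
2 2 9647/10000
3 3 9463/10000
4 4 2277/2500
DF(2y) is solved at step 2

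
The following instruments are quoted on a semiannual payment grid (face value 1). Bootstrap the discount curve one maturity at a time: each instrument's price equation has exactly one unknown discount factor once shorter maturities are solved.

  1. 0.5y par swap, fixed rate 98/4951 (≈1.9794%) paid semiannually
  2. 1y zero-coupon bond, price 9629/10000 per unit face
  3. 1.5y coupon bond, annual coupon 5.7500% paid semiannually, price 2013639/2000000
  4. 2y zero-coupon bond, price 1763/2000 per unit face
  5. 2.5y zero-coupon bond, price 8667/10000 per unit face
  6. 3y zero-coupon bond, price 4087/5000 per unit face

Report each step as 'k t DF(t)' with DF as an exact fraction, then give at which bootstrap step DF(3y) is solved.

1 1/2 4951/5000
2 1 9629/10000
3 3/2 9241/10000
4 2 1763/2000
5 5/2 8667/10000
6 3 4087/5000
DF(3y) is solved at step 6

step 1 [0.5y] swap r/2=49/4951: DF=(1 − 49/4951·(0))/(1+49/4951) = 4951/5000 ≈ 0.990200
step 2 [1y] zero: DF = P = 9629/10000 ≈ 0.962900
step 3 [1.5y] bond c/2=23/800: DF=(2013639/2000000 − 23/800·(0.990200+0.962900))/(1+23/800) = 9241/10000 ≈ 0.924100
step 4 [2y] zero: DF = P = 1763/2000 ≈ 0.881500
step 5 [2.5y] zero: DF = P = 8667/10000 ≈ 0.866700
step 6 [3y] zero: DF = P = 4087/5000 ≈ 0.817400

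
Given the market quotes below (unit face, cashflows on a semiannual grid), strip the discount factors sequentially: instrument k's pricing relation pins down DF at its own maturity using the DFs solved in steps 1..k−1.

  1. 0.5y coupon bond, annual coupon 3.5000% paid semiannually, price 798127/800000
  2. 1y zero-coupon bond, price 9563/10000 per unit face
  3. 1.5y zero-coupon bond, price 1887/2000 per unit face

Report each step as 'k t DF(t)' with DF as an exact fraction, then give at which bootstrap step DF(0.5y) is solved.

1 1/2 1961/2000
2 1 9563/10000
3 3/2 1887/2000
DF(0.5y) is solved at step 1

step 1 [0.5y] bond c/2=7/400: DF=(798127/800000 − 7/400·(0))/(1+7/400) = 1961/2000 ≈ 0.980500
step 2 [1y] zero: DF = P = 9563/10000 ≈ 0.956300
step 3 [1.5y] zero: DF = P = 1887/2000 ≈ 0.943500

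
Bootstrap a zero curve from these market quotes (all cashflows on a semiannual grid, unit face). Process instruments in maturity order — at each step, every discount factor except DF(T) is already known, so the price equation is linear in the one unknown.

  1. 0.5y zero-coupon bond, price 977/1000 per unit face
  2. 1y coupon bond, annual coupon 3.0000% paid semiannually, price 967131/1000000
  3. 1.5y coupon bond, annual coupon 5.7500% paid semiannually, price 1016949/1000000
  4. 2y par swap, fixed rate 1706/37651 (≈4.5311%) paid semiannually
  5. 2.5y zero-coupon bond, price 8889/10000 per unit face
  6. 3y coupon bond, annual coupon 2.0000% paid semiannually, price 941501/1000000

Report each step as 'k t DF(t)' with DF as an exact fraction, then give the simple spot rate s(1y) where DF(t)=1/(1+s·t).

step 1 [0.5y] zero: DF = P = 977/1000 ≈ 0.977000
step 2 [1y] bond c/2=3/200: DF=(967131/1000000 − 3/200·(0.977000))/(1+3/200) = 1173/1250 ≈ 0.938400
step 3 [1.5y] bond c/2=23/800: DF=(1016949/1000000 − 23/800·(0.977000+0.938400))/(1+23/800) = 187/200 ≈ 0.935000
step 4 [2y] swap r/2=853/37651: DF=(1 − 853/37651·(0.977000+0.938400+0.935000))/(1+853/37651) = 9147/10000 ≈ 0.914700
step 5 [2.5y] zero: DF = P = 8889/10000 ≈ 0.888900
step 6 [3y] bond c/2=1/100: DF=(941501/1000000 − 1/100·(0.977000+0.938400+0.935000+0.914700+0.888900))/(1+1/100) = 8861/10000 ≈ 0.886100

1 1/2 977/1000
2 1 1173/1250
3 3/2 187/200
4 2 9147/10000
5 5/2 8889/10000
6 3 8861/10000
s(1y) = (1/(1173/1250) − 1)/(1) = 77/1173 ≈ 6.5644%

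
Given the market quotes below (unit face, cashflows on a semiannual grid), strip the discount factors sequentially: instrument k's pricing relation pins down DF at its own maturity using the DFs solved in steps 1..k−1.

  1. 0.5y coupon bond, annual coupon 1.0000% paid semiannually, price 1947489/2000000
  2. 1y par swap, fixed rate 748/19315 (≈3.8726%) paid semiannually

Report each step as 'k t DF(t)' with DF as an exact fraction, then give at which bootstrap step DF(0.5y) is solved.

1 1/2 9689/10000
2 1 4813/5000
DF(0.5y) is solved at step 1

step 1 [0.5y] bond c/2=1/200: DF=(1947489/2000000 − 1/200·(0))/(1+1/200) = 9689/10000 ≈ 0.968900
step 2 [1y] swap r/2=374/19315: DF=(1 − 374/19315·(0.968900))/(1+374/19315) = 4813/5000 ≈ 0.962600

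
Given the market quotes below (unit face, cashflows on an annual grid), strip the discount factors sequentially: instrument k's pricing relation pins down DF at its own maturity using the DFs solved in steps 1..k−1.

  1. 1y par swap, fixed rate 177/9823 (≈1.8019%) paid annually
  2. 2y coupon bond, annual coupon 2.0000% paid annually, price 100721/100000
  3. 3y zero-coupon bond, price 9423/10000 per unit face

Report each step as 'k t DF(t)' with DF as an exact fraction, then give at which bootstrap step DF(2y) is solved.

1 1 9823/10000
2 2 4841/5000
3 3 9423/10000
DF(2y) is solved at step 2

step 1 [1y] swap r/1=177/9823: DF=(1 − 177/9823·(0))/(1+177/9823) = 9823/10000 ≈ 0.982300
step 2 [2y] bond c/1=1/50: DF=(100721/100000 − 1/50·(0.982300))/(1+1/50) = 4841/5000 ≈ 0.968200
step 3 [3y] zero: DF = P = 9423/10000 ≈ 0.942300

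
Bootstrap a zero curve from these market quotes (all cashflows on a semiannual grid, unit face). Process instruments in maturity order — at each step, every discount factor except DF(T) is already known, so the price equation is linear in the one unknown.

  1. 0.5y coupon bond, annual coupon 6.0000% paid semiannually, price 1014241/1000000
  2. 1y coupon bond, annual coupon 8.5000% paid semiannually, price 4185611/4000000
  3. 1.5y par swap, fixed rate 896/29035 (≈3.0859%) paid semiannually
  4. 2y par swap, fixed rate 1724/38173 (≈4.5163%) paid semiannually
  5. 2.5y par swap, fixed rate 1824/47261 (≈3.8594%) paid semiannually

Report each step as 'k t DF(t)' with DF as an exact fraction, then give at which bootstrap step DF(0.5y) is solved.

step 1 [0.5y] bond c/2=3/100: DF=(1014241/1000000 − 3/100·(0))/(1+3/100) = 9847/10000 ≈ 0.984700
step 2 [1y] bond c/2=17/400: DF=(4185611/4000000 − 17/400·(0.984700))/(1+17/400) = 2409/2500 ≈ 0.963600
step 3 [1.5y] swap r/2=448/29035: DF=(1 − 448/29035·(0.984700+0.963600))/(1+448/29035) = 597/625 ≈ 0.955200
step 4 [2y] swap r/2=862/38173: DF=(1 − 862/38173·(0.984700+0.963600+0.955200))/(1+862/38173) = 4569/5000 ≈ 0.913800
step 5 [2.5y] swap r/2=912/47261: DF=(1 − 912/47261·(0.984700+0.963600+0.955200+0.913800))/(1+912/47261) = 568/625 ≈ 0.908800

1 1/2 9847/10000
2 1 2409/2500
3 3/2 597/625
4 2 4569/5000
5 5/2 568/625
DF(0.5y) is solved at step 1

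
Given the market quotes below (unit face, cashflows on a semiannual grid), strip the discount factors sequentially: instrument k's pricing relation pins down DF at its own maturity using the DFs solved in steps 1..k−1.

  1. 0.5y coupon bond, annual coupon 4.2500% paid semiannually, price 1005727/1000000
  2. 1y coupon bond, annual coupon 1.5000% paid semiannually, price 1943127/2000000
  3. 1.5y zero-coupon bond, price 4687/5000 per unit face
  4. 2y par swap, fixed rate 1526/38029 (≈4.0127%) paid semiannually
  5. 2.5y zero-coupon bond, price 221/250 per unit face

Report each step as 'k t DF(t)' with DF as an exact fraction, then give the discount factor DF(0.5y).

1 1/2 1231/1250
2 1 957/1000
3 3/2 4687/5000
4 2 9237/10000
5 5/2 221/250
DF(0.5y) = 1231/1250 ≈ 0.984800

step 1 [0.5y] bond c/2=17/800: DF=(1005727/1000000 − 17/800·(0))/(1+17/800) = 1231/1250 ≈ 0.984800
step 2 [1y] bond c/2=3/400: DF=(1943127/2000000 − 3/400·(0.984800))/(1+3/400) = 957/1000 ≈ 0.957000
step 3 [1.5y] zero: DF = P = 4687/5000 ≈ 0.937400
step 4 [2y] swap r/2=763/38029: DF=(1 − 763/38029·(0.984800+0.957000+0.937400))/(1+763/38029) = 9237/10000 ≈ 0.923700
step 5 [2.5y] zero: DF = P = 221/250 ≈ 0.884000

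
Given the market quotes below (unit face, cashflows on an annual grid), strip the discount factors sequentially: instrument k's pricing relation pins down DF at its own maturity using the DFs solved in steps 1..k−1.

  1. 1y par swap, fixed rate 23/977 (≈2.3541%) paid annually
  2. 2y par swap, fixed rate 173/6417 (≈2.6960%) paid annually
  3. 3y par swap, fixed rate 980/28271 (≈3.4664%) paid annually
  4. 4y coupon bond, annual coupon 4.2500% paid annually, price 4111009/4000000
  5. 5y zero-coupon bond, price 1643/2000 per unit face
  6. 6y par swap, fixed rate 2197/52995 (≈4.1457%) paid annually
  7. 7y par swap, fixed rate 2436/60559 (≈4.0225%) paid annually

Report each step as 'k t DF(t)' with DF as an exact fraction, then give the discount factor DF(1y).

step 1 [1y] swap r/1=23/977: DF=(1 − 23/977·(0))/(1+23/977) = 977/1000 ≈ 0.977000
step 2 [2y] swap r/1=173/6417: DF=(1 − 173/6417·(0.977000))/(1+173/6417) = 9481/10000 ≈ 0.948100
step 3 [3y] swap r/1=980/28271: DF=(1 − 980/28271·(0.977000+0.948100))/(1+980/28271) = 451/500 ≈ 0.902000
step 4 [4y] bond c/1=17/400: DF=(4111009/4000000 − 17/400·(0.977000+0.948100+0.902000))/(1+17/400) = 4353/5000 ≈ 0.870600
step 5 [5y] zero: DF = P = 1643/2000 ≈ 0.821500
step 6 [6y] swap r/1=2197/52995: DF=(1 − 2197/52995·(0.977000+0.948100+0.902000+0.870600+0.821500))/(1+2197/52995) = 7803/10000 ≈ 0.780300
step 7 [7y] swap r/1=2436/60559: DF=(1 − 2436/60559·(0.977000+0.948100+0.902000+0.870600+0.821500+0.780300))/(1+2436/60559) = 1891/2500 ≈ 0.756400

1 1 977/1000
2 2 9481/10000
3 3 451/500
4 4 4353/5000
5 5 1643/2000
6 6 7803/10000
7 7 1891/2500
DF(1y) = 977/1000 ≈ 0.977000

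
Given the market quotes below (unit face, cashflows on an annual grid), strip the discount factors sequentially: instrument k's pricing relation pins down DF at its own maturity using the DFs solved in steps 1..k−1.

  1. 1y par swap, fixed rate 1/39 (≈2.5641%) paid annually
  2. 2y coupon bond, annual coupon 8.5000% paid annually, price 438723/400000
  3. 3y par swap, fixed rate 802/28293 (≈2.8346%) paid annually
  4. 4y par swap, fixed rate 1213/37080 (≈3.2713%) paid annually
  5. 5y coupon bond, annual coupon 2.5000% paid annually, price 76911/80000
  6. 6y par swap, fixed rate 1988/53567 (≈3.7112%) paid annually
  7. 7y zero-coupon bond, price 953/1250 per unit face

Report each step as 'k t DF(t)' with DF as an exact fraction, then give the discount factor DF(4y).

step 1 [1y] swap r/1=1/39: DF=(1 − 1/39·(0))/(1+1/39) = 39/40 ≈ 0.975000
step 2 [2y] bond c/1=17/200: DF=(438723/400000 − 17/200·(0.975000))/(1+17/200) = 1869/2000 ≈ 0.934500
step 3 [3y] swap r/1=802/28293: DF=(1 − 802/28293·(0.975000+0.934500))/(1+802/28293) = 4599/5000 ≈ 0.919800
step 4 [4y] swap r/1=1213/37080: DF=(1 − 1213/37080·(0.975000+0.934500+0.919800))/(1+1213/37080) = 8787/10000 ≈ 0.878700
step 5 [5y] bond c/1=1/40: DF=(76911/80000 − 1/40·(0.975000+0.934500+0.919800+0.878700))/(1+1/40) = 339/400 ≈ 0.847500
step 6 [6y] swap r/1=1988/53567: DF=(1 − 1988/53567·(0.975000+0.934500+0.919800+0.878700+0.847500))/(1+1988/53567) = 2003/2500 ≈ 0.801200
step 7 [7y] zero: DF = P = 953/1250 ≈ 0.762400

1 1 39/40
2 2 1869/2000
3 3 4599/5000
4 4 8787/10000
5 5 339/400
6 6 2003/2500
7 7 953/1250
DF(4y) = 8787/10000 ≈ 0.878700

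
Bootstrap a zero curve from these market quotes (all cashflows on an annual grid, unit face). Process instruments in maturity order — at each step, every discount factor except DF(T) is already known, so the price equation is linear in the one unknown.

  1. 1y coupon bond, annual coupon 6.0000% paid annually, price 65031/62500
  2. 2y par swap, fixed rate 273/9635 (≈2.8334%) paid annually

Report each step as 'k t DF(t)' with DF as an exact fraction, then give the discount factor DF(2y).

1 1 1227/1250
2 2 4727/5000
DF(2y) = 4727/5000 ≈ 0.945400

step 1 [1y] bond c/1=3/50: DF=(65031/62500 − 3/50·(0))/(1+3/50) = 1227/1250 ≈ 0.981600
step 2 [2y] swap r/1=273/9635: DF=(1 − 273/9635·(0.981600))/(1+273/9635) = 4727/5000 ≈ 0.945400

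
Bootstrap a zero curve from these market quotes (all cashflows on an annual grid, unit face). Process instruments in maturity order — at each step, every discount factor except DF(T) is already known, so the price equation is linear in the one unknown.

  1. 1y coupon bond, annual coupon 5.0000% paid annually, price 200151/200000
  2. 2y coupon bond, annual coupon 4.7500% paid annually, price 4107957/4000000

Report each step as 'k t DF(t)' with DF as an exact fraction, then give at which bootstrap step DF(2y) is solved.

1 1 9531/10000
2 2 2343/2500
DF(2y) is solved at step 2

step 1 [1y] bond c/1=1/20: DF=(200151/200000 − 1/20·(0))/(1+1/20) = 9531/10000 ≈ 0.953100
step 2 [2y] bond c/1=19/400: DF=(4107957/4000000 − 19/400·(0.953100))/(1+19/400) = 2343/2500 ≈ 0.937200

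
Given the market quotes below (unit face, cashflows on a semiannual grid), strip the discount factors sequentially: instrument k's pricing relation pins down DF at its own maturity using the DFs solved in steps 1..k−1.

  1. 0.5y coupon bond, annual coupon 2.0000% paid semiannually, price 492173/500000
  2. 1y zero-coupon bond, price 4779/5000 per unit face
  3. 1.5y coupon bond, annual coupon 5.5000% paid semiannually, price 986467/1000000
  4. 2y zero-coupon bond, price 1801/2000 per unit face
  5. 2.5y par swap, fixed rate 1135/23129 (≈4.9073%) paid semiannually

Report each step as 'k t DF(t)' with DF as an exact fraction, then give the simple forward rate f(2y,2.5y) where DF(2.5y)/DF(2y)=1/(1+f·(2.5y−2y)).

1 1/2 4873/5000
2 1 4779/5000
3 3/2 2271/2500
4 2 1801/2000
5 5/2 1773/2000
f(2y,2.5y) = ((1801/2000)/(1773/2000) − 1)/(1/2) = 56/1773 ≈ 3.1585%

step 1 [0.5y] bond c/2=1/100: DF=(492173/500000 − 1/100·(0))/(1+1/100) = 4873/5000 ≈ 0.974600
step 2 [1y] zero: DF = P = 4779/5000 ≈ 0.955800
step 3 [1.5y] bond c/2=11/400: DF=(986467/1000000 − 11/400·(0.974600+0.955800))/(1+11/400) = 2271/2500 ≈ 0.908400
step 4 [2y] zero: DF = P = 1801/2000 ≈ 0.900500
step 5 [2.5y] swap r/2=1135/46258: DF=(1 − 1135/46258·(0.974600+0.955800+0.908400+0.900500))/(1+1135/46258) = 1773/2000 ≈ 0.886500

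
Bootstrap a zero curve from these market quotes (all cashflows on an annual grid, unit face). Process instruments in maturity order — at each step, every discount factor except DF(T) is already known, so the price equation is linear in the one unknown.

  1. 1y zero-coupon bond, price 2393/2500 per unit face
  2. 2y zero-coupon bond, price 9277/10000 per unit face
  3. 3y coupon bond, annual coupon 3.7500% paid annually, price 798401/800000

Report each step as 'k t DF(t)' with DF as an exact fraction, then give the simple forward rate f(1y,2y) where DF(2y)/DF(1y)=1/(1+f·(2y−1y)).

step 1 [1y] zero: DF = P = 2393/2500 ≈ 0.957200
step 2 [2y] zero: DF = P = 9277/10000 ≈ 0.927700
step 3 [3y] bond c/1=3/80: DF=(798401/800000 − 3/80·(0.957200+0.927700))/(1+3/80) = 4469/5000 ≈ 0.893800

1 1 2393/2500
2 2 9277/10000
3 3 4469/5000
f(1y,2y) = ((2393/2500)/(9277/10000) − 1)/(1) = 295/9277 ≈ 3.1799%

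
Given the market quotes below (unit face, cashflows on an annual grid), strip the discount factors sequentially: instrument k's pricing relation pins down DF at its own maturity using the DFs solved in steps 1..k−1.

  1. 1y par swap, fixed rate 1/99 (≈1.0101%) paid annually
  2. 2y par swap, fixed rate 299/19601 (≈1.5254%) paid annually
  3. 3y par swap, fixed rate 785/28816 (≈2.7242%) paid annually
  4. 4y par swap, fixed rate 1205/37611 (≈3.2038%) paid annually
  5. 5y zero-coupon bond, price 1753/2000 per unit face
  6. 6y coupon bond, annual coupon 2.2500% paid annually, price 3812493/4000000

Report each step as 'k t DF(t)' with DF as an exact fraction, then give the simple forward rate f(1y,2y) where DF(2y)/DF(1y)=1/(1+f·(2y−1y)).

step 1 [1y] swap r/1=1/99: DF=(1 − 1/99·(0))/(1+1/99) = 99/100 ≈ 0.990000
step 2 [2y] swap r/1=299/19601: DF=(1 − 299/19601·(0.990000))/(1+299/19601) = 9701/10000 ≈ 0.970100
step 3 [3y] swap r/1=785/28816: DF=(1 − 785/28816·(0.990000+0.970100))/(1+785/28816) = 1843/2000 ≈ 0.921500
step 4 [4y] swap r/1=1205/37611: DF=(1 − 1205/37611·(0.990000+0.970100+0.921500))/(1+1205/37611) = 1759/2000 ≈ 0.879500
step 5 [5y] zero: DF = P = 1753/2000 ≈ 0.876500
step 6 [6y] bond c/1=9/400: DF=(3812493/4000000 − 9/400·(0.990000+0.970100+0.921500+0.879500+0.876500))/(1+9/400) = 8301/10000 ≈ 0.830100

1 1 99/100
2 2 9701/10000
3 3 1843/2000
4 4 1759/2000
5 5 1753/2000
6 6 8301/10000
f(1y,2y) = ((99/100)/(9701/10000) − 1)/(1) = 199/9701 ≈ 2.0513%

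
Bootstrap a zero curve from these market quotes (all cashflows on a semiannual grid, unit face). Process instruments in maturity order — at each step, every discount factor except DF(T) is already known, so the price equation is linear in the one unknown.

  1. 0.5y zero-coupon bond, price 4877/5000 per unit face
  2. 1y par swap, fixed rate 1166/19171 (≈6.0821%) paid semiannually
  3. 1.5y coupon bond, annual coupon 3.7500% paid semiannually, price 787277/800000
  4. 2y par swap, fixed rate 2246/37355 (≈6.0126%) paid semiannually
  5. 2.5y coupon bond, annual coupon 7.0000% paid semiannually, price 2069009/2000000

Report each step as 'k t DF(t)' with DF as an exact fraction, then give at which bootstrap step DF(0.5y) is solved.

1 1/2 4877/5000
2 1 9417/10000
3 3/2 9307/10000
4 2 8877/10000
5 5/2 2183/2500
DF(0.5y) is solved at step 1

step 1 [0.5y] zero: DF = P = 4877/5000 ≈ 0.975400
step 2 [1y] swap r/2=583/19171: DF=(1 − 583/19171·(0.975400))/(1+583/19171) = 9417/10000 ≈ 0.941700
step 3 [1.5y] bond c/2=3/160: DF=(787277/800000 − 3/160·(0.975400+0.941700))/(1+3/160) = 9307/10000 ≈ 0.930700
step 4 [2y] swap r/2=1123/37355: DF=(1 − 1123/37355·(0.975400+0.941700+0.930700))/(1+1123/37355) = 8877/10000 ≈ 0.887700
step 5 [2.5y] bond c/2=7/200: DF=(2069009/2000000 − 7/200·(0.975400+0.941700+0.930700+0.887700))/(1+7/200) = 2183/2500 ≈ 0.873200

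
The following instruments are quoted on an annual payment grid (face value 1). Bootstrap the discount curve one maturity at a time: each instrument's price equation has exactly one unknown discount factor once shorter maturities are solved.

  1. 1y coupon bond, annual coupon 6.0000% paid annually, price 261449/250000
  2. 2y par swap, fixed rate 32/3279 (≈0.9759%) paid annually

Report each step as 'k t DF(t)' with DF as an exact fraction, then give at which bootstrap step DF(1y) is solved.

step 1 [1y] bond c/1=3/50: DF=(261449/250000 − 3/50·(0))/(1+3/50) = 4933/5000 ≈ 0.986600
step 2 [2y] swap r/1=32/3279: DF=(1 − 32/3279·(0.986600))/(1+32/3279) = 613/625 ≈ 0.980800

1 1 4933/5000
2 2 613/625
DF(1y) is solved at step 1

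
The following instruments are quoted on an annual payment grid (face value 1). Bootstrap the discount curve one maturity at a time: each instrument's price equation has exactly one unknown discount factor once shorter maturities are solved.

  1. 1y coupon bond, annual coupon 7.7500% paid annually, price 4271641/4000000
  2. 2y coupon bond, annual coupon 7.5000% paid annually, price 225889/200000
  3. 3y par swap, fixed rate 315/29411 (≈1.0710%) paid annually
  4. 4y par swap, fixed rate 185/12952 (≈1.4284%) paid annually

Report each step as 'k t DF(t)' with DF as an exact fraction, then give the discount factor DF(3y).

step 1 [1y] bond c/1=31/400: DF=(4271641/4000000 − 31/400·(0))/(1+31/400) = 9911/10000 ≈ 0.991100
step 2 [2y] bond c/1=3/40: DF=(225889/200000 − 3/40·(0.991100))/(1+3/40) = 1963/2000 ≈ 0.981500
step 3 [3y] swap r/1=315/29411: DF=(1 − 315/29411·(0.991100+0.981500))/(1+315/29411) = 1937/2000 ≈ 0.968500
step 4 [4y] swap r/1=185/12952: DF=(1 − 185/12952·(0.991100+0.981500+0.968500))/(1+185/12952) = 1889/2000 ≈ 0.944500

1 1 9911/10000
2 2 1963/2000
3 3 1937/2000
4 4 1889/2000
DF(3y) = 1937/2000 ≈ 0.968500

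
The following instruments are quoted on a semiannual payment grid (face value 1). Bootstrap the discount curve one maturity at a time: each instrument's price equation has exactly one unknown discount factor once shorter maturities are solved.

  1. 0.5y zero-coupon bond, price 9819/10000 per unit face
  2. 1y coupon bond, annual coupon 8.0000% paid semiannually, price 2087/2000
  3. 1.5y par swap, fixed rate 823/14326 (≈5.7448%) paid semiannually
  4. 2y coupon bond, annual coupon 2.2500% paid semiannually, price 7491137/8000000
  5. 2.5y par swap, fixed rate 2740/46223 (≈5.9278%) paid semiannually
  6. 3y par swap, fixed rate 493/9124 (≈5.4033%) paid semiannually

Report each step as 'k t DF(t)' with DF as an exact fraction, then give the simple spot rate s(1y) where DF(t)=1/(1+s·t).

1 1/2 9819/10000
2 1 1207/1250
3 3/2 9177/10000
4 2 8941/10000
5 5/2 863/1000
6 3 8521/10000
s(1y) = (1/(1207/1250) − 1)/(1) = 43/1207 ≈ 3.5626%

step 1 [0.5y] zero: DF = P = 9819/10000 ≈ 0.981900
step 2 [1y] bond c/2=1/25: DF=(2087/2000 − 1/25·(0.981900))/(1+1/25) = 1207/1250 ≈ 0.965600
step 3 [1.5y] swap r/2=823/28652: DF=(1 − 823/28652·(0.981900+0.965600))/(1+823/28652) = 9177/10000 ≈ 0.917700
step 4 [2y] bond c/2=9/800: DF=(7491137/8000000 − 9/800·(0.981900+0.965600+0.917700))/(1+9/800) = 8941/10000 ≈ 0.894100
step 5 [2.5y] swap r/2=1370/46223: DF=(1 − 1370/46223·(0.981900+0.965600+0.917700+0.894100))/(1+1370/46223) = 863/1000 ≈ 0.863000
step 6 [3y] swap r/2=493/18248: DF=(1 − 493/18248·(0.981900+0.965600+0.917700+0.894100+0.863000))/(1+493/18248) = 8521/10000 ≈ 0.852100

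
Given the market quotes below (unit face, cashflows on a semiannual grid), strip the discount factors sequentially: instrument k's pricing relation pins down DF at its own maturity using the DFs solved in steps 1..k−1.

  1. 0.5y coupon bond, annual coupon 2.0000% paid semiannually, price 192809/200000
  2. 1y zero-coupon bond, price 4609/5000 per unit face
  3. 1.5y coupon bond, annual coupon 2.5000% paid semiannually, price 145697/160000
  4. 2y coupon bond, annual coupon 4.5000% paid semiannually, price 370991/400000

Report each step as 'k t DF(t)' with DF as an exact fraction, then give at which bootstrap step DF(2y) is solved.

1 1/2 1909/2000
2 1 4609/5000
3 3/2 4381/5000
4 2 1693/2000
DF(2y) is solved at step 4

step 1 [0.5y] bond c/2=1/100: DF=(192809/200000 − 1/100·(0))/(1+1/100) = 1909/2000 ≈ 0.954500
step 2 [1y] zero: DF = P = 4609/5000 ≈ 0.921800
step 3 [1.5y] bond c/2=1/80: DF=(145697/160000 − 1/80·(0.954500+0.921800))/(1+1/80) = 4381/5000 ≈ 0.876200
step 4 [2y] bond c/2=9/400: DF=(370991/400000 − 9/400·(0.954500+0.921800+0.876200))/(1+9/400) = 1693/2000 ≈ 0.846500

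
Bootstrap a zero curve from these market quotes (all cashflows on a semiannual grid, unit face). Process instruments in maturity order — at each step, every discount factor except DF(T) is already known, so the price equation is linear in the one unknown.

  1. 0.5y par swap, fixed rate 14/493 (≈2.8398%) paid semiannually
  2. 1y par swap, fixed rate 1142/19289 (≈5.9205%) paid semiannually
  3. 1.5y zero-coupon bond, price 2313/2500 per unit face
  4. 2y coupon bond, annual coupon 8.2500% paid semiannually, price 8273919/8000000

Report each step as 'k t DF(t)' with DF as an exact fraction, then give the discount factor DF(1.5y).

1 1/2 493/500
2 1 9429/10000
3 3/2 2313/2500
4 2 4401/5000
DF(1.5y) = 2313/2500 ≈ 0.925200

step 1 [0.5y] swap r/2=7/493: DF=(1 − 7/493·(0))/(1+7/493) = 493/500 ≈ 0.986000
step 2 [1y] swap r/2=571/19289: DF=(1 − 571/19289·(0.986000))/(1+571/19289) = 9429/10000 ≈ 0.942900
step 3 [1.5y] zero: DF = P = 2313/2500 ≈ 0.925200
step 4 [2y] bond c/2=33/800: DF=(8273919/8000000 − 33/800·(0.986000+0.942900+0.925200))/(1+33/800) = 4401/5000 ≈ 0.880200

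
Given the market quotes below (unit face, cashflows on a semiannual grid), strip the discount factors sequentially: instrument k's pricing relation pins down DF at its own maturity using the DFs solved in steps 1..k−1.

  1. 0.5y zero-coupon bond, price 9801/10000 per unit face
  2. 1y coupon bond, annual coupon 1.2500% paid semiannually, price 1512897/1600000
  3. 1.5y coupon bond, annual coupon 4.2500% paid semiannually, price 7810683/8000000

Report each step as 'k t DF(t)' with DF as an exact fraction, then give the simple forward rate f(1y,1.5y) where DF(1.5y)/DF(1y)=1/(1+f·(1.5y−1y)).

step 1 [0.5y] zero: DF = P = 9801/10000 ≈ 0.980100
step 2 [1y] bond c/2=1/160: DF=(1512897/1600000 − 1/160·(0.980100))/(1+1/160) = 1167/1250 ≈ 0.933600
step 3 [1.5y] bond c/2=17/800: DF=(7810683/8000000 − 17/800·(0.980100+0.933600))/(1+17/800) = 4581/5000 ≈ 0.916200

1 1/2 9801/10000
2 1 1167/1250
3 3/2 4581/5000
f(1y,1.5y) = ((1167/1250)/(4581/5000) − 1)/(1/2) = 58/1527 ≈ 3.7983%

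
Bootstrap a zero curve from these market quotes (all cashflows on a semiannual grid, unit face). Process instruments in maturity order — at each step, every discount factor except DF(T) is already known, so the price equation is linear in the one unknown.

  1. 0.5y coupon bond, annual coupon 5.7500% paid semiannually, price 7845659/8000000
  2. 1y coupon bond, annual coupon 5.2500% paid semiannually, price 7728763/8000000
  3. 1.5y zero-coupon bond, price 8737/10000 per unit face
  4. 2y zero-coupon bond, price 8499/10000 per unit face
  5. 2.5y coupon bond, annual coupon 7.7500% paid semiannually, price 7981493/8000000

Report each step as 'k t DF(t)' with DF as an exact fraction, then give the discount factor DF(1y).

step 1 [0.5y] bond c/2=23/800: DF=(7845659/8000000 − 23/800·(0))/(1+23/800) = 9533/10000 ≈ 0.953300
step 2 [1y] bond c/2=21/800: DF=(7728763/8000000 − 21/800·(0.953300))/(1+21/800) = 917/1000 ≈ 0.917000
step 3 [1.5y] zero: DF = P = 8737/10000 ≈ 0.873700
step 4 [2y] zero: DF = P = 8499/10000 ≈ 0.849900
step 5 [2.5y] bond c/2=31/800: DF=(7981493/8000000 − 31/800·(0.953300+0.917000+0.873700+0.849900))/(1+31/800) = 1033/1250 ≈ 0.826400

1 1/2 9533/10000
2 1 917/1000
3 3/2 8737/10000
4 2 8499/10000
5 5/2 1033/1250
DF(1y) = 917/1000 ≈ 0.917000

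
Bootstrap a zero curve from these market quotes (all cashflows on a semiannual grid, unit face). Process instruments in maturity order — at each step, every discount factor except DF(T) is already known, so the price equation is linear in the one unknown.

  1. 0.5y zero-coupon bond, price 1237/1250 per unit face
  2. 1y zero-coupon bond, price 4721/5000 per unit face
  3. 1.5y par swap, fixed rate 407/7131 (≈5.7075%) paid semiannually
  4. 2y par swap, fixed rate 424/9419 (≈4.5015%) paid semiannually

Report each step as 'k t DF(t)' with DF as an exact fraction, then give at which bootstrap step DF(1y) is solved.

1 1/2 1237/1250
2 1 4721/5000
3 3/2 4593/5000
4 2 572/625
DF(1y) is solved at step 2

step 1 [0.5y] zero: DF = P = 1237/1250 ≈ 0.989600
step 2 [1y] zero: DF = P = 4721/5000 ≈ 0.944200
step 3 [1.5y] swap r/2=407/14262: DF=(1 − 407/14262·(0.989600+0.944200))/(1+407/14262) = 4593/5000 ≈ 0.918600
step 4 [2y] swap r/2=212/9419: DF=(1 − 212/9419·(0.989600+0.944200+0.918600))/(1+212/9419) = 572/625 ≈ 0.915200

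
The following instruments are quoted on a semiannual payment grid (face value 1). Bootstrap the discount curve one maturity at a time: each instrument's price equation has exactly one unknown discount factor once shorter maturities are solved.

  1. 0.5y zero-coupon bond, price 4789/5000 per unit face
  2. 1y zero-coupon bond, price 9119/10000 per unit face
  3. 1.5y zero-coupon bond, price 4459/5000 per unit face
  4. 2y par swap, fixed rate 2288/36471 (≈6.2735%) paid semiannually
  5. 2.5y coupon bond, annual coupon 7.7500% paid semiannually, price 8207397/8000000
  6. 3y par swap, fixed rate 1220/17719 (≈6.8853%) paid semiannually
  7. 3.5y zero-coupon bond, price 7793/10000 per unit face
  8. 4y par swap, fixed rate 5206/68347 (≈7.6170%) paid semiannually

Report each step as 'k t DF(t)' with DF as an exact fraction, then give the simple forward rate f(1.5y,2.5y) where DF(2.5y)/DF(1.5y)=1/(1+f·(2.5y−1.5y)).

step 1 [0.5y] zero: DF = P = 4789/5000 ≈ 0.957800
step 2 [1y] zero: DF = P = 9119/10000 ≈ 0.911900
step 3 [1.5y] zero: DF = P = 4459/5000 ≈ 0.891800
step 4 [2y] swap r/2=1144/36471: DF=(1 − 1144/36471·(0.957800+0.911900+0.891800))/(1+1144/36471) = 1107/1250 ≈ 0.885600
step 5 [2.5y] bond c/2=31/800: DF=(8207397/8000000 − 31/800·(0.957800+0.911900+0.891800+0.885600))/(1+31/800) = 2129/2500 ≈ 0.851600
step 6 [3y] swap r/2=610/17719: DF=(1 − 610/17719·(0.957800+0.911900+0.891800+0.885600+0.851600))/(1+610/17719) = 817/1000 ≈ 0.817000
step 7 [3.5y] zero: DF = P = 7793/10000 ≈ 0.779300
step 8 [4y] swap r/2=2603/68347: DF=(1 − 2603/68347·(0.957800+0.911900+0.891800+0.885600+0.851600+0.817000+0.779300))/(1+2603/68347) = 7397/10000 ≈ 0.739700

1 1/2 4789/5000
2 1 9119/10000
3 3/2 4459/5000
4 2 1107/1250
5 5/2 2129/2500
6 3 817/1000
7 7/2 7793/10000
8 4 7397/10000
f(1.5y,2.5y) = ((4459/5000)/(2129/2500) − 1)/(1) = 201/4258 ≈ 4.7205%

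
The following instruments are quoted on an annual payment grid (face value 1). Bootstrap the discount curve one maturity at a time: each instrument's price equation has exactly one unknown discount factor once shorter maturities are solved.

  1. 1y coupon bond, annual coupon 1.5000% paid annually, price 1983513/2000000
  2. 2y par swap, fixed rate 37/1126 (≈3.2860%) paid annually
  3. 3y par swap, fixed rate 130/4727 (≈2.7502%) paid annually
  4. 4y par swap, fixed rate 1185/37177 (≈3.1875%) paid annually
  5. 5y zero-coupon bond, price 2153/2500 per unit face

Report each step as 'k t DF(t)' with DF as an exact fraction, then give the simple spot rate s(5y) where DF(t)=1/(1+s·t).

1 1 9771/10000
2 2 9371/10000
3 3 461/500
4 4 1763/2000
5 5 2153/2500
s(5y) = (1/(2153/2500) − 1)/(5) = 347/10765 ≈ 3.2234%

step 1 [1y] bond c/1=3/200: DF=(1983513/2000000 − 3/200·(0))/(1+3/200) = 9771/10000 ≈ 0.977100
step 2 [2y] swap r/1=37/1126: DF=(1 − 37/1126·(0.977100))/(1+37/1126) = 9371/10000 ≈ 0.937100
step 3 [3y] swap r/1=130/4727: DF=(1 − 130/4727·(0.977100+0.937100))/(1+130/4727) = 461/500 ≈ 0.922000
step 4 [4y] swap r/1=1185/37177: DF=(1 − 1185/37177·(0.977100+0.937100+0.922000))/(1+1185/37177) = 1763/2000 ≈ 0.881500
step 5 [5y] zero: DF = P = 2153/2500 ≈ 0.861200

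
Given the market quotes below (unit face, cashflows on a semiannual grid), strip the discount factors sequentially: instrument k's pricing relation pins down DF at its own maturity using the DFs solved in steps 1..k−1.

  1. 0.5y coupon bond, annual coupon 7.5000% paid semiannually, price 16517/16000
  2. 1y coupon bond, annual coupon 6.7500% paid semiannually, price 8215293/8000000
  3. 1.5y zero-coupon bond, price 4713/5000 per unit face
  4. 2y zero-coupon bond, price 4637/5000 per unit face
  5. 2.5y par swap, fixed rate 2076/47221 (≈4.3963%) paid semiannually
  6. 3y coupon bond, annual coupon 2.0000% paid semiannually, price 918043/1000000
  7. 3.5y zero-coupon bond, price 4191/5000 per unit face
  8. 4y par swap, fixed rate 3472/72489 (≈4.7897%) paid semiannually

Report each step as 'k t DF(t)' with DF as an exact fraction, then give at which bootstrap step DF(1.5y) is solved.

step 1 [0.5y] bond c/2=3/80: DF=(16517/16000 − 3/80·(0))/(1+3/80) = 199/200 ≈ 0.995000
step 2 [1y] bond c/2=27/800: DF=(8215293/8000000 − 27/800·(0.995000))/(1+27/800) = 9609/10000 ≈ 0.960900
step 3 [1.5y] zero: DF = P = 4713/5000 ≈ 0.942600
step 4 [2y] zero: DF = P = 4637/5000 ≈ 0.927400
step 5 [2.5y] swap r/2=1038/47221: DF=(1 − 1038/47221·(0.995000+0.960900+0.942600+0.927400))/(1+1038/47221) = 4481/5000 ≈ 0.896200
step 6 [3y] bond c/2=1/100: DF=(918043/1000000 − 1/100·(0.995000+0.960900+0.942600+0.927400+0.896200))/(1+1/100) = 4311/5000 ≈ 0.862200
step 7 [3.5y] zero: DF = P = 4191/5000 ≈ 0.838200
step 8 [4y] swap r/2=1736/72489: DF=(1 − 1736/72489·(0.995000+0.960900+0.942600+0.927400+0.896200+0.862200+0.838200))/(1+1736/72489) = 1033/1250 ≈ 0.826400

1 1/2 199/200
2 1 9609/10000
3 3/2 4713/5000
4 2 4637/5000
5 5/2 4481/5000
6 3 4311/5000
7 7/2 4191/5000
8 4 1033/1250
DF(1.5y) is solved at step 3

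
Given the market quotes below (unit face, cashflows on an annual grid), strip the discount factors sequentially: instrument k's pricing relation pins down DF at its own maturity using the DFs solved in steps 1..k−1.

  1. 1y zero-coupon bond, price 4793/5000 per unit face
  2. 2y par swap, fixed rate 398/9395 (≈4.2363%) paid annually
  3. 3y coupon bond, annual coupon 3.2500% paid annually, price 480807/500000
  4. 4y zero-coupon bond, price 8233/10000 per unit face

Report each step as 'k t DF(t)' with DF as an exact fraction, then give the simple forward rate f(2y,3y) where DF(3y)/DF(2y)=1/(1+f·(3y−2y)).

step 1 [1y] zero: DF = P = 4793/5000 ≈ 0.958600
step 2 [2y] swap r/1=398/9395: DF=(1 − 398/9395·(0.958600))/(1+398/9395) = 2301/2500 ≈ 0.920400
step 3 [3y] bond c/1=13/400: DF=(480807/500000 − 13/400·(0.958600+0.920400))/(1+13/400) = 4361/5000 ≈ 0.872200
step 4 [4y] zero: DF = P = 8233/10000 ≈ 0.823300

1 1 4793/5000
2 2 2301/2500
3 3 4361/5000
4 4 8233/10000
f(2y,3y) = ((2301/2500)/(4361/5000) − 1)/(1) = 241/4361 ≈ 5.5263%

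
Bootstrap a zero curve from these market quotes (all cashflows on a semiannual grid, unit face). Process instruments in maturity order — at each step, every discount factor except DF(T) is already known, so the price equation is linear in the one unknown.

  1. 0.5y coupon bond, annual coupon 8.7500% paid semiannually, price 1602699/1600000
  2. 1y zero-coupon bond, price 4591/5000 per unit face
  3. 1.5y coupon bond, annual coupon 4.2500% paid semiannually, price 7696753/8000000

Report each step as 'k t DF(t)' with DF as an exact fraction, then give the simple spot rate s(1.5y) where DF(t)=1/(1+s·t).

step 1 [0.5y] bond c/2=7/160: DF=(1602699/1600000 − 7/160·(0))/(1+7/160) = 9597/10000 ≈ 0.959700
step 2 [1y] zero: DF = P = 4591/5000 ≈ 0.918200
step 3 [1.5y] bond c/2=17/800: DF=(7696753/8000000 − 17/800·(0.959700+0.918200))/(1+17/800) = 903/1000 ≈ 0.903000

1 1/2 9597/10000
2 1 4591/5000
3 3/2 903/1000
s(1.5y) = (1/(903/1000) − 1)/(3/2) = 194/2709 ≈ 7.1613%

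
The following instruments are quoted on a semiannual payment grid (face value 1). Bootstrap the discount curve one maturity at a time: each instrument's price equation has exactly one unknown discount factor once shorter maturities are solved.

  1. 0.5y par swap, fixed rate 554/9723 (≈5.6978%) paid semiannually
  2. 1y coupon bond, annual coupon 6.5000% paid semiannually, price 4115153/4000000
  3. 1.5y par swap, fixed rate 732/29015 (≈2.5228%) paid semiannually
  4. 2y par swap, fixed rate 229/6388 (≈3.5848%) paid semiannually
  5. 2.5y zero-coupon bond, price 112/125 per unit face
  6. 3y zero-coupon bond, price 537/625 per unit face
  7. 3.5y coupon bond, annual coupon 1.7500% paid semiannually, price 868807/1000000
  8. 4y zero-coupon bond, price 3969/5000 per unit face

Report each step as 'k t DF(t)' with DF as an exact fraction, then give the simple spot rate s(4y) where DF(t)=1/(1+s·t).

step 1 [0.5y] swap r/2=277/9723: DF=(1 − 277/9723·(0))/(1+277/9723) = 9723/10000 ≈ 0.972300
step 2 [1y] bond c/2=13/400: DF=(4115153/4000000 − 13/400·(0.972300))/(1+13/400) = 4829/5000 ≈ 0.965800
step 3 [1.5y] swap r/2=366/29015: DF=(1 − 366/29015·(0.972300+0.965800))/(1+366/29015) = 4817/5000 ≈ 0.963400
step 4 [2y] swap r/2=229/12776: DF=(1 − 229/12776·(0.972300+0.965800+0.963400))/(1+229/12776) = 9313/10000 ≈ 0.931300
step 5 [2.5y] zero: DF = P = 112/125 ≈ 0.896000
step 6 [3y] zero: DF = P = 537/625 ≈ 0.859200
step 7 [3.5y] bond c/2=7/800: DF=(868807/1000000 − 7/800·(0.972300+0.965800+0.963400+0.931300+0.896000+0.859200))/(1+7/800) = 508/625 ≈ 0.812800
step 8 [4y] zero: DF = P = 3969/5000 ≈ 0.793800

1 1/2 9723/10000
2 1 4829/5000
3 3/2 4817/5000
4 2 9313/10000
5 5/2 112/125
6 3 537/625
7 7/2 508/625
8 4 3969/5000
s(4y) = (1/(3969/5000) − 1)/(4) = 1031/15876 ≈ 6.4941%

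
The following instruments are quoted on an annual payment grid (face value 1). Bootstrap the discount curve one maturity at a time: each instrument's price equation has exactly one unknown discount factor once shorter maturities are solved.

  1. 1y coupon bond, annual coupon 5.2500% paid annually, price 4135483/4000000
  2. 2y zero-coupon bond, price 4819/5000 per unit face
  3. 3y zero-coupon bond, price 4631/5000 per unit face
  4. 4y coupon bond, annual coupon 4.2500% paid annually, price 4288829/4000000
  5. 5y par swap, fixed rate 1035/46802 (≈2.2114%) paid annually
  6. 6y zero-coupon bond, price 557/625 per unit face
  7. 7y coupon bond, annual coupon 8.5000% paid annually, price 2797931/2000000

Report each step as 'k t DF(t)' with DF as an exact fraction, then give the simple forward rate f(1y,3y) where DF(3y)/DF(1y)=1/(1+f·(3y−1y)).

1 1 9823/10000
2 2 4819/5000
3 3 4631/5000
4 4 4557/5000
5 5 1793/2000
6 6 557/625
7 7 8529/10000
f(1y,3y) = ((9823/10000)/(4631/5000) − 1)/(2) = 51/1684 ≈ 3.0285%

step 1 [1y] bond c/1=21/400: DF=(4135483/4000000 − 21/400·(0))/(1+21/400) = 9823/10000 ≈ 0.982300
step 2 [2y] zero: DF = P = 4819/5000 ≈ 0.963800
step 3 [3y] zero: DF = P = 4631/5000 ≈ 0.926200
step 4 [4y] bond c/1=17/400: DF=(4288829/4000000 − 17/400·(0.982300+0.963800+0.926200))/(1+17/400) = 4557/5000 ≈ 0.911400
step 5 [5y] swap r/1=1035/46802: DF=(1 − 1035/46802·(0.982300+0.963800+0.926200+0.911400))/(1+1035/46802) = 1793/2000 ≈ 0.896500
step 6 [6y] zero: DF = P = 557/625 ≈ 0.891200
step 7 [7y] bond c/1=17/200: DF=(2797931/2000000 − 17/200·(0.982300+0.963800+0.926200+0.911400+0.896500+0.891200))/(1+17/200) = 8529/10000 ≈ 0.852900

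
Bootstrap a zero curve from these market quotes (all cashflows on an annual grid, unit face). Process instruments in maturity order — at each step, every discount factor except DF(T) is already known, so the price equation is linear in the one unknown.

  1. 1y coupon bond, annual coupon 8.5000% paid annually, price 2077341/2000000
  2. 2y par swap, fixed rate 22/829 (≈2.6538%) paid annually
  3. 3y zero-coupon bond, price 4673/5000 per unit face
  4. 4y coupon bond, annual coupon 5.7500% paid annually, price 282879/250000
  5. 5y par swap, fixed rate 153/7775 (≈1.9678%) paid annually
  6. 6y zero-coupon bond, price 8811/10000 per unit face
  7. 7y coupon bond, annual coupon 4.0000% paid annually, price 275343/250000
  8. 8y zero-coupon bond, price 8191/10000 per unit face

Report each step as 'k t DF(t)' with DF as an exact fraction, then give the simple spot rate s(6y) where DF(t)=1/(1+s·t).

1 1 9573/10000
2 2 4747/5000
3 3 4673/5000
4 4 1831/2000
5 5 4541/5000
6 6 8811/10000
7 7 8457/10000
8 8 8191/10000
s(6y) = (1/(8811/10000) − 1)/(6) = 1189/52866 ≈ 2.2491%

step 1 [1y] bond c/1=17/200: DF=(2077341/2000000 − 17/200·(0))/(1+17/200) = 9573/10000 ≈ 0.957300
step 2 [2y] swap r/1=22/829: DF=(1 − 22/829·(0.957300))/(1+22/829) = 4747/5000 ≈ 0.949400
step 3 [3y] zero: DF = P = 4673/5000 ≈ 0.934600
step 4 [4y] bond c/1=23/400: DF=(282879/250000 − 23/400·(0.957300+0.949400+0.934600))/(1+23/400) = 1831/2000 ≈ 0.915500
step 5 [5y] swap r/1=153/7775: DF=(1 − 153/7775·(0.957300+0.949400+0.934600+0.915500))/(1+153/7775) = 4541/5000 ≈ 0.908200
step 6 [6y] zero: DF = P = 8811/10000 ≈ 0.881100
step 7 [7y] bond c/1=1/25: DF=(275343/250000 − 1/25·(0.957300+0.949400+0.934600+0.915500+0.908200+0.881100))/(1+1/25) = 8457/10000 ≈ 0.845700
step 8 [8y] zero: DF = P = 8191/10000 ≈ 0.819100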